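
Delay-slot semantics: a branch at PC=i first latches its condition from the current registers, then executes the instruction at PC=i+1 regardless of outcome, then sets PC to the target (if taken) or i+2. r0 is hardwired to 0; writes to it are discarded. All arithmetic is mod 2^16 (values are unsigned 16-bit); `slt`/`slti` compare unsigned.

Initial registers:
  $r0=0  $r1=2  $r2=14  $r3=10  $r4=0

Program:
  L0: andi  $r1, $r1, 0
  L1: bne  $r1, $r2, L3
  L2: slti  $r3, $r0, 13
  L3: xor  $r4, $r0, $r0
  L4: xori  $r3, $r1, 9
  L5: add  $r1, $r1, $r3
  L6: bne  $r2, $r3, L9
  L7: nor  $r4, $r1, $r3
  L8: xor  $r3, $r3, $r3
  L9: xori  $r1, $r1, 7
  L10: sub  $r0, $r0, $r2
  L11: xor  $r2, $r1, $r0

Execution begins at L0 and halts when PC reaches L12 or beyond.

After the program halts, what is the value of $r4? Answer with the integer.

#0 andi  $r1, $r1, 0 ; 0/0/14/10/0
#1 bne  $r1, $r2, L3 ; 0/0/14/10/0 ; →target
#2 slti  $r3, $r0, 13 ; 0/0/14/1/0
#3 xor  $r4, $r0, $r0 ; 0/0/14/1/0
#4 xori  $r3, $r1, 9 ; 0/0/14/9/0
#5 add  $r1, $r1, $r3 ; 0/9/14/9/0
#6 bne  $r2, $r3, L9 ; 0/9/14/9/0 ; →target
#7 nor  $r4, $r1, $r3 ; 0/9/14/9/65526
#9 xori  $r1, $r1, 7 ; 0/14/14/9/65526
#10 sub  $r0, $r0, $r2 ; 0/14/14/9/65526
#11 xor  $r2, $r1, $r0 ; 0/14/14/9/65526

65526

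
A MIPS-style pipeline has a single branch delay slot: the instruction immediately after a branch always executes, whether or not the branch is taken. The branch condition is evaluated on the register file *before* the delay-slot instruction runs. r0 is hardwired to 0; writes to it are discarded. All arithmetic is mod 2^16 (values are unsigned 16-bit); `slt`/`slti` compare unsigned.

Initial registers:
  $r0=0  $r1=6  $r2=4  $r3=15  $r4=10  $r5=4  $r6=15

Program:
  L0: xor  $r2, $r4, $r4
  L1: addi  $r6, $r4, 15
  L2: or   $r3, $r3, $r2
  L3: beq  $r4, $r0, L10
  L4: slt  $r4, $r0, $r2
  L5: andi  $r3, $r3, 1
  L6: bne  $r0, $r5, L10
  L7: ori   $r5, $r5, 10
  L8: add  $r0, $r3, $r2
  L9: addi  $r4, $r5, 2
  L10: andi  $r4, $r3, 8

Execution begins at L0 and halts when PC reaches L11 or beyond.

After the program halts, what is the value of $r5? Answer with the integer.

14

  step pc=0: xor  $r2, $r4, $r4  regs=(0,6,0,15,10,4,15)
  step pc=1: addi  $r6, $r4, 15  regs=(0,6,0,15,10,4,25)
  step pc=2: or   $r3, $r3, $r2  regs=(0,6,0,15,10,4,25)
  step pc=3: beq  $r4, $r0, L10  cond=F  regs=(0,6,0,15,10,4,25)
  step pc=4: slt  $r4, $r0, $r2  regs=(0,6,0,15,0,4,25)
  step pc=5: andi  $r3, $r3, 1  regs=(0,6,0,1,0,4,25)
  step pc=6: bne  $r0, $r5, L10  cond=T  regs=(0,6,0,1,0,4,25)
  step pc=7: ori   $r5, $r5, 10  regs=(0,6,0,1,0,14,25)
  step pc=10: andi  $r4, $r3, 8  regs=(0,6,0,1,0,14,25)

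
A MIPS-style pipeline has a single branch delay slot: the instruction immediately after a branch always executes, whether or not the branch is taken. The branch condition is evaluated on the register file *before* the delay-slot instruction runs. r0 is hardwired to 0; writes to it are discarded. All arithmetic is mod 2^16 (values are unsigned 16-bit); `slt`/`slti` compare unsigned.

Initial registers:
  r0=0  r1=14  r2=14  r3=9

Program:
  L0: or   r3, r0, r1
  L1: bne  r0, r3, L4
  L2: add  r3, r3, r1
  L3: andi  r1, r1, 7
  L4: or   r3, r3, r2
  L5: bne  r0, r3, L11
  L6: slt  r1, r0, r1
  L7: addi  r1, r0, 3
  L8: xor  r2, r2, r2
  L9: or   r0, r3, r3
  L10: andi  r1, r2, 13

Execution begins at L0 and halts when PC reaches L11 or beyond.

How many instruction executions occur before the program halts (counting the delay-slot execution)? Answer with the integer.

#0 or   r3, r0, r1 ; 0/14/14/14
#1 bne  r0, r3, L4 ; 0/14/14/14 ; →target
#2 add  r3, r3, r1 ; 0/14/14/28
#4 or   r3, r3, r2 ; 0/14/14/30
#5 bne  r0, r3, L11 ; 0/14/14/30 ; →target
#6 slt  r1, r0, r1 ; 0/1/14/30

6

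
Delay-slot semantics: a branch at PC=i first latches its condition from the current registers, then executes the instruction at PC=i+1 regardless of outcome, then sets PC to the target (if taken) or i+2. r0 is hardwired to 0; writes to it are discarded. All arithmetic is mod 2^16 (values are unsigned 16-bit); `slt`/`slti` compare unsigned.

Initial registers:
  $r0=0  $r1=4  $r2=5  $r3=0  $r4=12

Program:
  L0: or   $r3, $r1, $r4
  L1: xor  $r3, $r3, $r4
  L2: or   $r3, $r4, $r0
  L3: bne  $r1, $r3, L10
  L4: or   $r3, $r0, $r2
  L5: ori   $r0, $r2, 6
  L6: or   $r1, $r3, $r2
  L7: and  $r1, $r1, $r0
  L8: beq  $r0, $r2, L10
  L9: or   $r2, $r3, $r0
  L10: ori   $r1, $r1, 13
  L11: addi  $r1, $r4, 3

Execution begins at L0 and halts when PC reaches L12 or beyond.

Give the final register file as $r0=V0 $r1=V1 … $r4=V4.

  step pc=0: or   $r3, $r1, $r4  regs=(0,4,5,12,12)
  step pc=1: xor  $r3, $r3, $r4  regs=(0,4,5,0,12)
  step pc=2: or   $r3, $r4, $r0  regs=(0,4,5,12,12)
  step pc=3: bne  $r1, $r3, L10  cond=T  regs=(0,4,5,12,12)
  step pc=4: or   $r3, $r0, $r2  regs=(0,4,5,5,12)
  step pc=10: ori   $r1, $r1, 13  regs=(0,13,5,5,12)
  step pc=11: addi  $r1, $r4, 3  regs=(0,15,5,5,12)

$r0=0 $r1=15 $r2=5 $r3=5 $r4=12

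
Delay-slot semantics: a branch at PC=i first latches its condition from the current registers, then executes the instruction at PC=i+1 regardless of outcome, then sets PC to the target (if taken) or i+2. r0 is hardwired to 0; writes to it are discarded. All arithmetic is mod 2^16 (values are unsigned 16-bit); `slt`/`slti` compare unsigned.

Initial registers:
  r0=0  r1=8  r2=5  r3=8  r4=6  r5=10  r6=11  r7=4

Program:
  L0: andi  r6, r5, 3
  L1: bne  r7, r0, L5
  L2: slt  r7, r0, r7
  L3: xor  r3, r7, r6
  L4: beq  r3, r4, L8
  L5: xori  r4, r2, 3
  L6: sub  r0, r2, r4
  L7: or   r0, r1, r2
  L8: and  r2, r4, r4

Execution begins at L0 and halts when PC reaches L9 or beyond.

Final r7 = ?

1

#0 andi  r6, r5, 3 ; 0/8/5/8/6/10/2/4
#1 bne  r7, r0, L5 ; 0/8/5/8/6/10/2/4 ; →target
#2 slt  r7, r0, r7 ; 0/8/5/8/6/10/2/1
#5 xori  r4, r2, 3 ; 0/8/5/8/6/10/2/1
#6 sub  r0, r2, r4 ; 0/8/5/8/6/10/2/1
#7 or   r0, r1, r2 ; 0/8/5/8/6/10/2/1
#8 and  r2, r4, r4 ; 0/8/6/8/6/10/2/1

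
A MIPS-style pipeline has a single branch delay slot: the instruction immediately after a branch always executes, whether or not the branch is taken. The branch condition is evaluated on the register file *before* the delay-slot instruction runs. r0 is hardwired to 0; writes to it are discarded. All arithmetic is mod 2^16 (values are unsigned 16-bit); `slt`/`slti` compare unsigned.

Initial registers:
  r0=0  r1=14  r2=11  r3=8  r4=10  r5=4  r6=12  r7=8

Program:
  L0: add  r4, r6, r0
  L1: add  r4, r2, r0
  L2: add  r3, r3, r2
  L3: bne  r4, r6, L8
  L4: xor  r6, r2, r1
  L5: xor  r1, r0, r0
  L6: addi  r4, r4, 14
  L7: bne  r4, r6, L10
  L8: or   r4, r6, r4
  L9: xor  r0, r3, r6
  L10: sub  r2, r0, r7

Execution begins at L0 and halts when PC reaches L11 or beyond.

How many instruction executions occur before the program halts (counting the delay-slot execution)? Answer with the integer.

[0] add  r4, r6, r0  →  {r0:0, r1:14, r2:11, r3:8, r4:12, r5:4, r6:12, r7:8}
[1] add  r4, r2, r0  →  {r0:0, r1:14, r2:11, r3:8, r4:11, r5:4, r6:12, r7:8}
[2] add  r3, r3, r2  →  {r0:0, r1:14, r2:11, r3:19, r4:11, r5:4, r6:12, r7:8}
[3] bne  r4, r6, L8  →  {r0:0, r1:14, r2:11, r3:19, r4:11, r5:4, r6:12, r7:8}  ⟨branch taken⟩
[4] xor  r6, r2, r1  →  {r0:0, r1:14, r2:11, r3:19, r4:11, r5:4, r6:5, r7:8}
[8] or   r4, r6, r4  →  {r0:0, r1:14, r2:11, r3:19, r4:15, r5:4, r6:5, r7:8}
[9] xor  r0, r3, r6  →  {r0:0, r1:14, r2:11, r3:19, r4:15, r5:4, r6:5, r7:8}
[10] sub  r2, r0, r7  →  {r0:0, r1:14, r2:65528, r3:19, r4:15, r5:4, r6:5, r7:8}

8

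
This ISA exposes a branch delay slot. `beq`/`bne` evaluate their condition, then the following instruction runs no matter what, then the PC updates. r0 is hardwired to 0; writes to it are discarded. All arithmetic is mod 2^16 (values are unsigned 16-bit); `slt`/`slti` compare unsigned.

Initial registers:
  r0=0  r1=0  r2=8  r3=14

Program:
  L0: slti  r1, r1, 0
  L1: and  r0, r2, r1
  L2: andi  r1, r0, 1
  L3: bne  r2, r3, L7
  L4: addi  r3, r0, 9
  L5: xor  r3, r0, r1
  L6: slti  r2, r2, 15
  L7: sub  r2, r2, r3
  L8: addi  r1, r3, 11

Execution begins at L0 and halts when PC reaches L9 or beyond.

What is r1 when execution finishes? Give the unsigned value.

[0] slti  r1, r1, 0  →  {r0:0, r1:0, r2:8, r3:14}
[1] and  r0, r2, r1  →  {r0:0, r1:0, r2:8, r3:14}
[2] andi  r1, r0, 1  →  {r0:0, r1:0, r2:8, r3:14}
[3] bne  r2, r3, L7  →  {r0:0, r1:0, r2:8, r3:14}  ⟨branch taken⟩
[4] addi  r3, r0, 9  →  {r0:0, r1:0, r2:8, r3:9}
[7] sub  r2, r2, r3  →  {r0:0, r1:0, r2:65535, r3:9}
[8] addi  r1, r3, 11  →  {r0:0, r1:20, r2:65535, r3:9}

20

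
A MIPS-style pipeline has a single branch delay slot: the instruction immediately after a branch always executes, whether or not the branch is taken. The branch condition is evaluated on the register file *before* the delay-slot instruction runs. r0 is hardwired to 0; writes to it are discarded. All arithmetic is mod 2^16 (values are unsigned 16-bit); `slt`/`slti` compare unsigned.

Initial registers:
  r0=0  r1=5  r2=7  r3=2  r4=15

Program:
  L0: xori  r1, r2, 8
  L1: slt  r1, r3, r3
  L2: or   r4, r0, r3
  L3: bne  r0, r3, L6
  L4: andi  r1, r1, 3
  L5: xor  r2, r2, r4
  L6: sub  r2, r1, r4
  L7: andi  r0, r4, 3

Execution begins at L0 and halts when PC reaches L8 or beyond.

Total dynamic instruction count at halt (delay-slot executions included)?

7

PC=0  xori  r1, r2, 8        | r0=0 r1=15 r2=7 r3=2 r4=15
PC=1  slt  r1, r3, r3        | r0=0 r1=0 r2=7 r3=2 r4=15
PC=2  or   r4, r0, r3        | r0=0 r1=0 r2=7 r3=2 r4=2
PC=3  bne  r0, r3, L6        | r0=0 r1=0 r2=7 r3=2 r4=2  [TAKEN]
PC=4  andi  r1, r1, 3        | r0=0 r1=0 r2=7 r3=2 r4=2
PC=6  sub  r2, r1, r4        | r0=0 r1=0 r2=65534 r3=2 r4=2
PC=7  andi  r0, r4, 3        | r0=0 r1=0 r2=65534 r3=2 r4=2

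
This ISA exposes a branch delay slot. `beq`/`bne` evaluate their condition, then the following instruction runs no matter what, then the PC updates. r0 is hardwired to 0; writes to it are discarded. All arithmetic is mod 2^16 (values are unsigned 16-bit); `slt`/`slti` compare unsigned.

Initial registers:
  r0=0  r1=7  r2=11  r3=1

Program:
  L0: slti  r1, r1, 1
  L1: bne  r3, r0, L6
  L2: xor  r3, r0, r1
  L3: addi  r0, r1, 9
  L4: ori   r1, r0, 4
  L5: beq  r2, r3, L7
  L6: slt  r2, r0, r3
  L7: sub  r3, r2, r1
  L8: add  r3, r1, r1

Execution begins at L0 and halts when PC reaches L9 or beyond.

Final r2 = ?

#0 slti  r1, r1, 1 ; 0/0/11/1
#1 bne  r3, r0, L6 ; 0/0/11/1 ; →target
#2 xor  r3, r0, r1 ; 0/0/11/0
#6 slt  r2, r0, r3 ; 0/0/0/0
#7 sub  r3, r2, r1 ; 0/0/0/0
#8 add  r3, r1, r1 ; 0/0/0/0

0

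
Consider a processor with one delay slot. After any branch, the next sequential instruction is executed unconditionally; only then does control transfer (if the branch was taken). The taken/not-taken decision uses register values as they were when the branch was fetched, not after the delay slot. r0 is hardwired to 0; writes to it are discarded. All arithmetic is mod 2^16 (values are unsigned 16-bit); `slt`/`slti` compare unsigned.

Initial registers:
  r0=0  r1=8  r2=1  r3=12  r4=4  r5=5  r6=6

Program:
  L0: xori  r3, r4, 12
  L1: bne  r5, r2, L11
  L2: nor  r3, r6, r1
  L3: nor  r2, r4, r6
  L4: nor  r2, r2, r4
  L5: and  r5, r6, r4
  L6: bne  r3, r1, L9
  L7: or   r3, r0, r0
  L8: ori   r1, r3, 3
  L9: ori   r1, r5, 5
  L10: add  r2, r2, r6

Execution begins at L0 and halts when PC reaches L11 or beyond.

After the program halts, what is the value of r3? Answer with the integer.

65521

  step pc=0: xori  r3, r4, 12  regs=(0,8,1,8,4,5,6)
  step pc=1: bne  r5, r2, L11  cond=T  regs=(0,8,1,8,4,5,6)
  step pc=2: nor  r3, r6, r1  regs=(0,8,1,65521,4,5,6)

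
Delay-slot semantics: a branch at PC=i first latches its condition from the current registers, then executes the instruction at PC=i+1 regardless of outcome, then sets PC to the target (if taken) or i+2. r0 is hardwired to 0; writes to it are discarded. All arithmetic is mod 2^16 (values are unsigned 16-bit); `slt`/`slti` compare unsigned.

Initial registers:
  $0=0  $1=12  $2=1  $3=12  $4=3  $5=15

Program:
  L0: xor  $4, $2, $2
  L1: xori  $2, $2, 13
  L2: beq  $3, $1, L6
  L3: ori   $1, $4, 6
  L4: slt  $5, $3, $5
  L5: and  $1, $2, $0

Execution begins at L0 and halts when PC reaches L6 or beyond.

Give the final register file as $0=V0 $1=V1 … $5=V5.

#0 xor  $4, $2, $2 ; 0/12/1/12/0/15
#1 xori  $2, $2, 13 ; 0/12/12/12/0/15
#2 beq  $3, $1, L6 ; 0/12/12/12/0/15 ; →target
#3 ori   $1, $4, 6 ; 0/6/12/12/0/15

$0=0 $1=6 $2=12 $3=12 $4=0 $5=15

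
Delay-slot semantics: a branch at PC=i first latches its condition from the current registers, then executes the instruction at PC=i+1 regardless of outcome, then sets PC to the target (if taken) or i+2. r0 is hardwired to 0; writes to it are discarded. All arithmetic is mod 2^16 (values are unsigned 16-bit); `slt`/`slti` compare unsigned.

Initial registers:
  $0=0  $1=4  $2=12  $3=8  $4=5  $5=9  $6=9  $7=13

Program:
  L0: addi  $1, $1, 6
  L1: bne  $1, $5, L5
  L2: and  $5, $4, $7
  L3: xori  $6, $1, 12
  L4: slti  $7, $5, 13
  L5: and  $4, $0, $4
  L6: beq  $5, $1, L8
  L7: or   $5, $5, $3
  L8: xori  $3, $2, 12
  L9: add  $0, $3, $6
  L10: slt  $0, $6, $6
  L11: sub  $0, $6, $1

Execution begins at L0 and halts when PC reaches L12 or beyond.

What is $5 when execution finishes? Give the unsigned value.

13

#0 addi  $1, $1, 6 ; 0/10/12/8/5/9/9/13
#1 bne  $1, $5, L5 ; 0/10/12/8/5/9/9/13 ; →target
#2 and  $5, $4, $7 ; 0/10/12/8/5/5/9/13
#5 and  $4, $0, $4 ; 0/10/12/8/0/5/9/13
#6 beq  $5, $1, L8 ; 0/10/12/8/0/5/9/13 ; →fallthru
#7 or   $5, $5, $3 ; 0/10/12/8/0/13/9/13
#8 xori  $3, $2, 12 ; 0/10/12/0/0/13/9/13
#9 add  $0, $3, $6 ; 0/10/12/0/0/13/9/13
#10 slt  $0, $6, $6 ; 0/10/12/0/0/13/9/13
#11 sub  $0, $6, $1 ; 0/10/12/0/0/13/9/13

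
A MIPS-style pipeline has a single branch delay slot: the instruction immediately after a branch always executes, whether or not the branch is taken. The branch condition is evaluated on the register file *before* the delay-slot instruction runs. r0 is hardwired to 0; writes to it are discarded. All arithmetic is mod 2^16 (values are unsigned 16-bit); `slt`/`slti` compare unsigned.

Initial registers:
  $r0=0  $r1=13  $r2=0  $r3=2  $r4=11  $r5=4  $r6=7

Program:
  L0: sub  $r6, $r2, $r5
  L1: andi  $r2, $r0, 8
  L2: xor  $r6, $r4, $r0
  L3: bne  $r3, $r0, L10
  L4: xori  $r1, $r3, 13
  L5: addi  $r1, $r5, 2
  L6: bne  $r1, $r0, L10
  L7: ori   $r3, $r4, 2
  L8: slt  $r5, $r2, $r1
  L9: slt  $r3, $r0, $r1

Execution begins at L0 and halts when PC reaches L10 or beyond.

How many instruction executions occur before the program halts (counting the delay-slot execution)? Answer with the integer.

PC=0  sub  $r6, $r2, $r5     | $r0=0 $r1=13 $r2=0 $r3=2 $r4=11 $r5=4 $r6=65532
PC=1  andi  $r2, $r0, 8      | $r0=0 $r1=13 $r2=0 $r3=2 $r4=11 $r5=4 $r6=65532
PC=2  xor  $r6, $r4, $r0     | $r0=0 $r1=13 $r2=0 $r3=2 $r4=11 $r5=4 $r6=11
PC=3  bne  $r3, $r0, L10     | $r0=0 $r1=13 $r2=0 $r3=2 $r4=11 $r5=4 $r6=11  [TAKEN]
PC=4  xori  $r1, $r3, 13     | $r0=0 $r1=15 $r2=0 $r3=2 $r4=11 $r5=4 $r6=11

5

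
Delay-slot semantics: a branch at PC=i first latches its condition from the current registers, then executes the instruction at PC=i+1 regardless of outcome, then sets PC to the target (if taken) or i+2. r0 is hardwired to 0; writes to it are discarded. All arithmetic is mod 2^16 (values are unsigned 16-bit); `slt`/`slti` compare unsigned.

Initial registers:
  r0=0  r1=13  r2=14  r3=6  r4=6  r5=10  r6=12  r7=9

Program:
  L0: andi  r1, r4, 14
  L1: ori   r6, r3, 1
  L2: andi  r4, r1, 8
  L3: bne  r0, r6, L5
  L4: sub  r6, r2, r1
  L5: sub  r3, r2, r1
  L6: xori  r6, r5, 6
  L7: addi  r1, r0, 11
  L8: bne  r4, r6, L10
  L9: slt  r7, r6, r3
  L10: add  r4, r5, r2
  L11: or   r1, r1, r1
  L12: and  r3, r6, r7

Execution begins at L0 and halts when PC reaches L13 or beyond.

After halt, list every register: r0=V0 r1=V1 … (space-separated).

r0=0 r1=11 r2=14 r3=0 r4=24 r5=10 r6=12 r7=0

[0] andi  r1, r4, 14  →  {r0:0, r1:6, r2:14, r3:6, r4:6, r5:10, r6:12, r7:9}
[1] ori   r6, r3, 1  →  {r0:0, r1:6, r2:14, r3:6, r4:6, r5:10, r6:7, r7:9}
[2] andi  r4, r1, 8  →  {r0:0, r1:6, r2:14, r3:6, r4:0, r5:10, r6:7, r7:9}
[3] bne  r0, r6, L5  →  {r0:0, r1:6, r2:14, r3:6, r4:0, r5:10, r6:7, r7:9}  ⟨branch taken⟩
[4] sub  r6, r2, r1  →  {r0:0, r1:6, r2:14, r3:6, r4:0, r5:10, r6:8, r7:9}
[5] sub  r3, r2, r1  →  {r0:0, r1:6, r2:14, r3:8, r4:0, r5:10, r6:8, r7:9}
[6] xori  r6, r5, 6  →  {r0:0, r1:6, r2:14, r3:8, r4:0, r5:10, r6:12, r7:9}
[7] addi  r1, r0, 11  →  {r0:0, r1:11, r2:14, r3:8, r4:0, r5:10, r6:12, r7:9}
[8] bne  r4, r6, L10  →  {r0:0, r1:11, r2:14, r3:8, r4:0, r5:10, r6:12, r7:9}  ⟨branch taken⟩
[9] slt  r7, r6, r3  →  {r0:0, r1:11, r2:14, r3:8, r4:0, r5:10, r6:12, r7:0}
[10] add  r4, r5, r2  →  {r0:0, r1:11, r2:14, r3:8, r4:24, r5:10, r6:12, r7:0}
[11] or   r1, r1, r1  →  {r0:0, r1:11, r2:14, r3:8, r4:24, r5:10, r6:12, r7:0}
[12] and  r3, r6, r7  →  {r0:0, r1:11, r2:14, r3:0, r4:24, r5:10, r6:12, r7:0}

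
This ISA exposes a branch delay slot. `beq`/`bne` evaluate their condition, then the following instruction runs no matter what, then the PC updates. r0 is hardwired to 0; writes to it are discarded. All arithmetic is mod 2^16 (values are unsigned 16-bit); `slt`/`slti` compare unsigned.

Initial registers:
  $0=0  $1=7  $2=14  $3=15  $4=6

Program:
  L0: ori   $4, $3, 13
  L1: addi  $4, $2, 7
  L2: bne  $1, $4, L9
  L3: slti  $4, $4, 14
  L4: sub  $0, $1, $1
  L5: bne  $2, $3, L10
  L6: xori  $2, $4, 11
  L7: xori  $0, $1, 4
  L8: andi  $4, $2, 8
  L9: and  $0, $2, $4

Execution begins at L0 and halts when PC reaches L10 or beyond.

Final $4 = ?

0

[0] ori   $4, $3, 13  →  {$0:0, $1:7, $2:14, $3:15, $4:15}
[1] addi  $4, $2, 7  →  {$0:0, $1:7, $2:14, $3:15, $4:21}
[2] bne  $1, $4, L9  →  {$0:0, $1:7, $2:14, $3:15, $4:21}  ⟨branch taken⟩
[3] slti  $4, $4, 14  →  {$0:0, $1:7, $2:14, $3:15, $4:0}
[9] and  $0, $2, $4  →  {$0:0, $1:7, $2:14, $3:15, $4:0}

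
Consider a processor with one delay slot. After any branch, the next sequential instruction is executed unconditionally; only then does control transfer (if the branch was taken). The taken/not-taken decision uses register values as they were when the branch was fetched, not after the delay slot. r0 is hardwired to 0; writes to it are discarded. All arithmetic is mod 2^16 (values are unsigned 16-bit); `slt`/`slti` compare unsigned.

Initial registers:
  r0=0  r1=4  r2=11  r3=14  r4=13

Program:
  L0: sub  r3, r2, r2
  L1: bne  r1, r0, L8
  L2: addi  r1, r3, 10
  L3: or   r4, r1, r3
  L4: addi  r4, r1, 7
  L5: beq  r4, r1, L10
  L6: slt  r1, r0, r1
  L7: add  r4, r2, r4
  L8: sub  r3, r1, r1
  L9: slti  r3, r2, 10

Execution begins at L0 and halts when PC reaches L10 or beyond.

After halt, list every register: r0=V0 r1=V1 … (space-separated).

[0] sub  r3, r2, r2  →  {r0:0, r1:4, r2:11, r3:0, r4:13}
[1] bne  r1, r0, L8  →  {r0:0, r1:4, r2:11, r3:0, r4:13}  ⟨branch taken⟩
[2] addi  r1, r3, 10  →  {r0:0, r1:10, r2:11, r3:0, r4:13}
[8] sub  r3, r1, r1  →  {r0:0, r1:10, r2:11, r3:0, r4:13}
[9] slti  r3, r2, 10  →  {r0:0, r1:10, r2:11, r3:0, r4:13}

r0=0 r1=10 r2=11 r3=0 r4=13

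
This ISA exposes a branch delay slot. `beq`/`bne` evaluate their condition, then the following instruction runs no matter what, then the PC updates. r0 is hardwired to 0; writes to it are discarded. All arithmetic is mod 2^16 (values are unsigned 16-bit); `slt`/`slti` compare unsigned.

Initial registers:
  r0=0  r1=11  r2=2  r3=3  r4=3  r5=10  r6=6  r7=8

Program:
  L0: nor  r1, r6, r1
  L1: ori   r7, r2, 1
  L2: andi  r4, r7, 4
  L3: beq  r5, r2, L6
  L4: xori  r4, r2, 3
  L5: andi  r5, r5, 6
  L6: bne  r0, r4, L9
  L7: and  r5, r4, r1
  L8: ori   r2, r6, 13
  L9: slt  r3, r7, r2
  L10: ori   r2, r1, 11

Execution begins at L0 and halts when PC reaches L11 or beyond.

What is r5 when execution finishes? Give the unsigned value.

0

[0] nor  r1, r6, r1  →  {r0:0, r1:65520, r2:2, r3:3, r4:3, r5:10, r6:6, r7:8}
[1] ori   r7, r2, 1  →  {r0:0, r1:65520, r2:2, r3:3, r4:3, r5:10, r6:6, r7:3}
[2] andi  r4, r7, 4  →  {r0:0, r1:65520, r2:2, r3:3, r4:0, r5:10, r6:6, r7:3}
[3] beq  r5, r2, L6  →  {r0:0, r1:65520, r2:2, r3:3, r4:0, r5:10, r6:6, r7:3}  ⟨branch fallthrough⟩
[4] xori  r4, r2, 3  →  {r0:0, r1:65520, r2:2, r3:3, r4:1, r5:10, r6:6, r7:3}
[5] andi  r5, r5, 6  →  {r0:0, r1:65520, r2:2, r3:3, r4:1, r5:2, r6:6, r7:3}
[6] bne  r0, r4, L9  →  {r0:0, r1:65520, r2:2, r3:3, r4:1, r5:2, r6:6, r7:3}  ⟨branch taken⟩
[7] and  r5, r4, r1  →  {r0:0, r1:65520, r2:2, r3:3, r4:1, r5:0, r6:6, r7:3}
[9] slt  r3, r7, r2  →  {r0:0, r1:65520, r2:2, r3:0, r4:1, r5:0, r6:6, r7:3}
[10] ori   r2, r1, 11  →  {r0:0, r1:65520, r2:65531, r3:0, r4:1, r5:0, r6:6, r7:3}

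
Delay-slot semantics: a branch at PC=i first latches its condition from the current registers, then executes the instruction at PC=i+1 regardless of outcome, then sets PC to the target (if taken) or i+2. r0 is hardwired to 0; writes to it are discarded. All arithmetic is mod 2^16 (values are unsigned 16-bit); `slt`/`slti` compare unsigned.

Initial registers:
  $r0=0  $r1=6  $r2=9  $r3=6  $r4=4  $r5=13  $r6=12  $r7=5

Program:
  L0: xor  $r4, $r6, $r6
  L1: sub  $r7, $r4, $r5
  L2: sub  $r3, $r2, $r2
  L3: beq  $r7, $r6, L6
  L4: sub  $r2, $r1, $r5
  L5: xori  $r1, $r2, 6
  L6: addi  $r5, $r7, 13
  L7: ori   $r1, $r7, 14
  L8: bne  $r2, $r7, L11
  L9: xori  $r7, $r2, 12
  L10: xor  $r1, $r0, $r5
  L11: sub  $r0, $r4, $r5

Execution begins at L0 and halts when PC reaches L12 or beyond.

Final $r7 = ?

PC=0  xor  $r4, $r6, $r6     | $r0=0 $r1=6 $r2=9 $r3=6 $r4=0 $r5=13 $r6=12 $r7=5
PC=1  sub  $r7, $r4, $r5     | $r0=0 $r1=6 $r2=9 $r3=6 $r4=0 $r5=13 $r6=12 $r7=65523
PC=2  sub  $r3, $r2, $r2     | $r0=0 $r1=6 $r2=9 $r3=0 $r4=0 $r5=13 $r6=12 $r7=65523
PC=3  beq  $r7, $r6, L6      | $r0=0 $r1=6 $r2=9 $r3=0 $r4=0 $r5=13 $r6=12 $r7=65523  [not taken]
PC=4  sub  $r2, $r1, $r5     | $r0=0 $r1=6 $r2=65529 $r3=0 $r4=0 $r5=13 $r6=12 $r7=65523
PC=5  xori  $r1, $r2, 6      | $r0=0 $r1=65535 $r2=65529 $r3=0 $r4=0 $r5=13 $r6=12 $r7=65523
PC=6  addi  $r5, $r7, 13     | $r0=0 $r1=65535 $r2=65529 $r3=0 $r4=0 $r5=0 $r6=12 $r7=65523
PC=7  ori   $r1, $r7, 14     | $r0=0 $r1=65535 $r2=65529 $r3=0 $r4=0 $r5=0 $r6=12 $r7=65523
PC=8  bne  $r2, $r7, L11     | $r0=0 $r1=65535 $r2=65529 $r3=0 $r4=0 $r5=0 $r6=12 $r7=65523  [TAKEN]
PC=9  xori  $r7, $r2, 12     | $r0=0 $r1=65535 $r2=65529 $r3=0 $r4=0 $r5=0 $r6=12 $r7=65525
PC=11 sub  $r0, $r4, $r5     | $r0=0 $r1=65535 $r2=65529 $r3=0 $r4=0 $r5=0 $r6=12 $r7=65525

65525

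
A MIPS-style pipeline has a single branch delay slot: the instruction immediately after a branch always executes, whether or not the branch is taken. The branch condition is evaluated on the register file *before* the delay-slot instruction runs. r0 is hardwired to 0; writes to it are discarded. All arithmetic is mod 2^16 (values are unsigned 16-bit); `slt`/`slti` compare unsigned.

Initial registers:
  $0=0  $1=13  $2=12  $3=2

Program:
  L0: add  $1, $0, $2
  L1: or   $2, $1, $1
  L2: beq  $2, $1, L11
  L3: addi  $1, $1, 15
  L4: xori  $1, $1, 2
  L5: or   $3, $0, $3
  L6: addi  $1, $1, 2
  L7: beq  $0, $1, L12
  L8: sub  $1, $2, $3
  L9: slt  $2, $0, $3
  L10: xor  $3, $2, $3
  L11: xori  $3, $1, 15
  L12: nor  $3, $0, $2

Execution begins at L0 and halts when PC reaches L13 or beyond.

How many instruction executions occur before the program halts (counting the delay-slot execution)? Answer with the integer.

6

#0 add  $1, $0, $2 ; 0/12/12/2
#1 or   $2, $1, $1 ; 0/12/12/2
#2 beq  $2, $1, L11 ; 0/12/12/2 ; →target
#3 addi  $1, $1, 15 ; 0/27/12/2
#11 xori  $3, $1, 15 ; 0/27/12/20
#12 nor  $3, $0, $2 ; 0/27/12/65523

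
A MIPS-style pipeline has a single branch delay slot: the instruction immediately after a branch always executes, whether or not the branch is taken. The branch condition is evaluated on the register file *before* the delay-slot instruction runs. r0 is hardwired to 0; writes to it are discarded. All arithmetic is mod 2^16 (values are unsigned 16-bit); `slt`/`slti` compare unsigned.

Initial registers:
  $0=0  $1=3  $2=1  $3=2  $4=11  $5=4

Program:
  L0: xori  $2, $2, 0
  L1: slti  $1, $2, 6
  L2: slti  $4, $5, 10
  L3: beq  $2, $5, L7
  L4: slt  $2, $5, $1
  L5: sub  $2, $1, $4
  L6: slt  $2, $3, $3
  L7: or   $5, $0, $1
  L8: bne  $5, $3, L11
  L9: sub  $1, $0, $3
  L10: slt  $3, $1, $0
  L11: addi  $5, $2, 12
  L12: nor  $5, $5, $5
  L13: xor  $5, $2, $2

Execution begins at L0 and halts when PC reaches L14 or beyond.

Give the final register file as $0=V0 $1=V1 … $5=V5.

  step pc=0: xori  $2, $2, 0  regs=(0,3,1,2,11,4)
  step pc=1: slti  $1, $2, 6  regs=(0,1,1,2,11,4)
  step pc=2: slti  $4, $5, 10  regs=(0,1,1,2,1,4)
  step pc=3: beq  $2, $5, L7  cond=F  regs=(0,1,1,2,1,4)
  step pc=4: slt  $2, $5, $1  regs=(0,1,0,2,1,4)
  step pc=5: sub  $2, $1, $4  regs=(0,1,0,2,1,4)
  step pc=6: slt  $2, $3, $3  regs=(0,1,0,2,1,4)
  step pc=7: or   $5, $0, $1  regs=(0,1,0,2,1,1)
  step pc=8: bne  $5, $3, L11  cond=T  regs=(0,1,0,2,1,1)
  step pc=9: sub  $1, $0, $3  regs=(0,65534,0,2,1,1)
  step pc=11: addi  $5, $2, 12  regs=(0,65534,0,2,1,12)
  step pc=12: nor  $5, $5, $5  regs=(0,65534,0,2,1,65523)
  step pc=13: xor  $5, $2, $2  regs=(0,65534,0,2,1,0)

$0=0 $1=65534 $2=0 $3=2 $4=1 $5=0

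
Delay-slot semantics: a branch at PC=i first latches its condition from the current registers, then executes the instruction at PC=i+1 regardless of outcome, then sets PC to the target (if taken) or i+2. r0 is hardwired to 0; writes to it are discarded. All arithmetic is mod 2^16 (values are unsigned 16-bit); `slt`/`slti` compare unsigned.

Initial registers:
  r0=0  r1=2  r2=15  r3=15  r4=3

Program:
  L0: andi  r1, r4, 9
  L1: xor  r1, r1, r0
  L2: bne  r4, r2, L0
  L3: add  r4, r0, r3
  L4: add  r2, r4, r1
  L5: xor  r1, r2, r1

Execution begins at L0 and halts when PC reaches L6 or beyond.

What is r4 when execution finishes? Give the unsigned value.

15

#0 andi  r1, r4, 9 ; 0/1/15/15/3
#1 xor  r1, r1, r0 ; 0/1/15/15/3
#2 bne  r4, r2, L0 ; 0/1/15/15/3 ; →target
#3 add  r4, r0, r3 ; 0/1/15/15/15
#0 andi  r1, r4, 9 ; 0/9/15/15/15
#1 xor  r1, r1, r0 ; 0/9/15/15/15
#2 bne  r4, r2, L0 ; 0/9/15/15/15 ; →fallthru
#3 add  r4, r0, r3 ; 0/9/15/15/15
#4 add  r2, r4, r1 ; 0/9/24/15/15
#5 xor  r1, r2, r1 ; 0/17/24/15/15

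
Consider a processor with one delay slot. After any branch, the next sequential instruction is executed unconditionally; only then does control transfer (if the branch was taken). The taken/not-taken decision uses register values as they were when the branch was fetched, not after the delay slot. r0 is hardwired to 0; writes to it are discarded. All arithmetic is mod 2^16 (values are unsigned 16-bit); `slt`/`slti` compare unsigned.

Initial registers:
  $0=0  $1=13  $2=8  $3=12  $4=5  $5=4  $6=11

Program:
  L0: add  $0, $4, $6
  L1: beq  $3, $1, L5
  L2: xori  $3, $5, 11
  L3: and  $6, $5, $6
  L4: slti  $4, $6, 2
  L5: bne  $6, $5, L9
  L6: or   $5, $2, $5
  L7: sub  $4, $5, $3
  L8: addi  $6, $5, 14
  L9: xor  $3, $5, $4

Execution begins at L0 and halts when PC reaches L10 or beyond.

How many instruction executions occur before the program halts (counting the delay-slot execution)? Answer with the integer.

8

  step pc=0: add  $0, $4, $6  regs=(0,13,8,12,5,4,11)
  step pc=1: beq  $3, $1, L5  cond=F  regs=(0,13,8,12,5,4,11)
  step pc=2: xori  $3, $5, 11  regs=(0,13,8,15,5,4,11)
  step pc=3: and  $6, $5, $6  regs=(0,13,8,15,5,4,0)
  step pc=4: slti  $4, $6, 2  regs=(0,13,8,15,1,4,0)
  step pc=5: bne  $6, $5, L9  cond=T  regs=(0,13,8,15,1,4,0)
  step pc=6: or   $5, $2, $5  regs=(0,13,8,15,1,12,0)
  step pc=9: xor  $3, $5, $4  regs=(0,13,8,13,1,12,0)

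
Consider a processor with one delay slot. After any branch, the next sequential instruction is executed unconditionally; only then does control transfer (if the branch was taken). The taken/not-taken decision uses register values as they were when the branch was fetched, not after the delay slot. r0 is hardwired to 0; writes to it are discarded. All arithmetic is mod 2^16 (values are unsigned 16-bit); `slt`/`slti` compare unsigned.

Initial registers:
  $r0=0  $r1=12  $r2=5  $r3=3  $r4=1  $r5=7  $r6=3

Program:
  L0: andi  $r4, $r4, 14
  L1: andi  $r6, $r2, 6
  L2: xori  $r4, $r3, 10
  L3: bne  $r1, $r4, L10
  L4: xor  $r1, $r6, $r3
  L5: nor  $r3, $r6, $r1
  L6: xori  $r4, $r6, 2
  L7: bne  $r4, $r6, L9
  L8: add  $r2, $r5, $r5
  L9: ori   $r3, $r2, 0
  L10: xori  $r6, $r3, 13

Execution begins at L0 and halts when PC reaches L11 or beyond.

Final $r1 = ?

7

  step pc=0: andi  $r4, $r4, 14  regs=(0,12,5,3,0,7,3)
  step pc=1: andi  $r6, $r2, 6  regs=(0,12,5,3,0,7,4)
  step pc=2: xori  $r4, $r3, 10  regs=(0,12,5,3,9,7,4)
  step pc=3: bne  $r1, $r4, L10  cond=T  regs=(0,12,5,3,9,7,4)
  step pc=4: xor  $r1, $r6, $r3  regs=(0,7,5,3,9,7,4)
  step pc=10: xori  $r6, $r3, 13  regs=(0,7,5,3,9,7,14)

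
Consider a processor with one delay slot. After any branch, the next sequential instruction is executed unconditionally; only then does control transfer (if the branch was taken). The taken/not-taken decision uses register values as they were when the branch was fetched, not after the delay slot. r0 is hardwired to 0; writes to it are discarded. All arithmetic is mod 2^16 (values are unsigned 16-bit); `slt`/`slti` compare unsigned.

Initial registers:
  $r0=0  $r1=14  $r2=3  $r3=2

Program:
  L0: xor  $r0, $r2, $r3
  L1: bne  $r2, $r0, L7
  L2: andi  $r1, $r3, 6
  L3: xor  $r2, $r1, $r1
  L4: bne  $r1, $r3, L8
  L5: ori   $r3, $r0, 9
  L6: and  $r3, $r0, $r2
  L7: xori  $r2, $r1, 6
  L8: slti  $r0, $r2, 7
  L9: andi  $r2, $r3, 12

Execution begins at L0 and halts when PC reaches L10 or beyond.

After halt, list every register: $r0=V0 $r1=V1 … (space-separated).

[0] xor  $r0, $r2, $r3  →  {$r0:0, $r1:14, $r2:3, $r3:2}
[1] bne  $r2, $r0, L7  →  {$r0:0, $r1:14, $r2:3, $r3:2}  ⟨branch taken⟩
[2] andi  $r1, $r3, 6  →  {$r0:0, $r1:2, $r2:3, $r3:2}
[7] xori  $r2, $r1, 6  →  {$r0:0, $r1:2, $r2:4, $r3:2}
[8] slti  $r0, $r2, 7  →  {$r0:0, $r1:2, $r2:4, $r3:2}
[9] andi  $r2, $r3, 12  →  {$r0:0, $r1:2, $r2:0, $r3:2}

$r0=0 $r1=2 $r2=0 $r3=2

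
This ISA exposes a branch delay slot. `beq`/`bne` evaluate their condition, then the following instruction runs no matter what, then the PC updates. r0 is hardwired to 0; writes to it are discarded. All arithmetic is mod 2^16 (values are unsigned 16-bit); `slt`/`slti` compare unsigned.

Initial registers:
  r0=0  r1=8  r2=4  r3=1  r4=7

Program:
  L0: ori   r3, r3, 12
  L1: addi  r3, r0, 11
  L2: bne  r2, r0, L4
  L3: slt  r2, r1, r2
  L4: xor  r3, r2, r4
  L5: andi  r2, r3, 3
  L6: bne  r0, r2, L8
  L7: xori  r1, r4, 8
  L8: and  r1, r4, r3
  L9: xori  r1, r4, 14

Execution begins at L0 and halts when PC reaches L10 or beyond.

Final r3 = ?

  step pc=0: ori   r3, r3, 12  regs=(0,8,4,13,7)
  step pc=1: addi  r3, r0, 11  regs=(0,8,4,11,7)
  step pc=2: bne  r2, r0, L4  cond=T  regs=(0,8,4,11,7)
  step pc=3: slt  r2, r1, r2  regs=(0,8,0,11,7)
  step pc=4: xor  r3, r2, r4  regs=(0,8,0,7,7)
  step pc=5: andi  r2, r3, 3  regs=(0,8,3,7,7)
  step pc=6: bne  r0, r2, L8  cond=T  regs=(0,8,3,7,7)
  step pc=7: xori  r1, r4, 8  regs=(0,15,3,7,7)
  step pc=8: and  r1, r4, r3  regs=(0,7,3,7,7)
  step pc=9: xori  r1, r4, 14  regs=(0,9,3,7,7)

7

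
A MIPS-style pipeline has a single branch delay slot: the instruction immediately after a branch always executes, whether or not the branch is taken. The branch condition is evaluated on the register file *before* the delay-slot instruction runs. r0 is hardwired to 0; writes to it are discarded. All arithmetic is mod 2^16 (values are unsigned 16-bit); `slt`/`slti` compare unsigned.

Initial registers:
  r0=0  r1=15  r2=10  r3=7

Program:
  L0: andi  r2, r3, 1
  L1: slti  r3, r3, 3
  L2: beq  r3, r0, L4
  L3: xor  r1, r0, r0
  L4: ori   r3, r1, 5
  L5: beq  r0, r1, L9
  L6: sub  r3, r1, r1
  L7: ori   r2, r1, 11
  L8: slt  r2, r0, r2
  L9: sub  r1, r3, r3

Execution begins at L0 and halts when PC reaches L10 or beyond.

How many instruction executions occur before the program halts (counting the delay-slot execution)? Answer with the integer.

8

PC=0  andi  r2, r3, 1        | r0=0 r1=15 r2=1 r3=7
PC=1  slti  r3, r3, 3        | r0=0 r1=15 r2=1 r3=0
PC=2  beq  r3, r0, L4        | r0=0 r1=15 r2=1 r3=0  [TAKEN]
PC=3  xor  r1, r0, r0        | r0=0 r1=0 r2=1 r3=0
PC=4  ori   r3, r1, 5        | r0=0 r1=0 r2=1 r3=5
PC=5  beq  r0, r1, L9        | r0=0 r1=0 r2=1 r3=5  [TAKEN]
PC=6  sub  r3, r1, r1        | r0=0 r1=0 r2=1 r3=0
PC=9  sub  r1, r3, r3        | r0=0 r1=0 r2=1 r3=0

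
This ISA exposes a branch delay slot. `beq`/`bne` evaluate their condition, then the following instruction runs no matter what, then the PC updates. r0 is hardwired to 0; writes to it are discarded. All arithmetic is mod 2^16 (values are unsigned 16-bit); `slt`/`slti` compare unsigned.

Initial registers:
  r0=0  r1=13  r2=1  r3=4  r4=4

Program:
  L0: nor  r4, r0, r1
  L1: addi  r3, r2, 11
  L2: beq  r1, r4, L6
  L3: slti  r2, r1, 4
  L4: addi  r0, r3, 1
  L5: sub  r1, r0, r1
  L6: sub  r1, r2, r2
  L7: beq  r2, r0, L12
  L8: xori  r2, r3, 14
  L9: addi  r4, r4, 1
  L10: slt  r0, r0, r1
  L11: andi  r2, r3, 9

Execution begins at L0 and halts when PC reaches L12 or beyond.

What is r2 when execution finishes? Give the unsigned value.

[0] nor  r4, r0, r1  →  {r0:0, r1:13, r2:1, r3:4, r4:65522}
[1] addi  r3, r2, 11  →  {r0:0, r1:13, r2:1, r3:12, r4:65522}
[2] beq  r1, r4, L6  →  {r0:0, r1:13, r2:1, r3:12, r4:65522}  ⟨branch fallthrough⟩
[3] slti  r2, r1, 4  →  {r0:0, r1:13, r2:0, r3:12, r4:65522}
[4] addi  r0, r3, 1  →  {r0:0, r1:13, r2:0, r3:12, r4:65522}
[5] sub  r1, r0, r1  →  {r0:0, r1:65523, r2:0, r3:12, r4:65522}
[6] sub  r1, r2, r2  →  {r0:0, r1:0, r2:0, r3:12, r4:65522}
[7] beq  r2, r0, L12  →  {r0:0, r1:0, r2:0, r3:12, r4:65522}  ⟨branch taken⟩
[8] xori  r2, r3, 14  →  {r0:0, r1:0, r2:2, r3:12, r4:65522}

2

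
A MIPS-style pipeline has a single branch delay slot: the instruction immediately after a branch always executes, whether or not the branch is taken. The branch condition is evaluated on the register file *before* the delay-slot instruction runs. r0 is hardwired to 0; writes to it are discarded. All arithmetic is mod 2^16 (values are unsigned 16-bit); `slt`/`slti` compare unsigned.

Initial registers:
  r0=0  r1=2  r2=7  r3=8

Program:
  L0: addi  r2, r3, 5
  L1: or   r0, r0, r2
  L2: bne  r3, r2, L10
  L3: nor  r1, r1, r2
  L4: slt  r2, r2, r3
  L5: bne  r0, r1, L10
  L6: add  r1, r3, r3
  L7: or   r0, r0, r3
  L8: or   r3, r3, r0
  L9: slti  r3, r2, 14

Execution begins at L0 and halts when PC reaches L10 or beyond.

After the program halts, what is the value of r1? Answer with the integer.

65520

[0] addi  r2, r3, 5  →  {r0:0, r1:2, r2:13, r3:8}
[1] or   r0, r0, r2  →  {r0:0, r1:2, r2:13, r3:8}
[2] bne  r3, r2, L10  →  {r0:0, r1:2, r2:13, r3:8}  ⟨branch taken⟩
[3] nor  r1, r1, r2  →  {r0:0, r1:65520, r2:13, r3:8}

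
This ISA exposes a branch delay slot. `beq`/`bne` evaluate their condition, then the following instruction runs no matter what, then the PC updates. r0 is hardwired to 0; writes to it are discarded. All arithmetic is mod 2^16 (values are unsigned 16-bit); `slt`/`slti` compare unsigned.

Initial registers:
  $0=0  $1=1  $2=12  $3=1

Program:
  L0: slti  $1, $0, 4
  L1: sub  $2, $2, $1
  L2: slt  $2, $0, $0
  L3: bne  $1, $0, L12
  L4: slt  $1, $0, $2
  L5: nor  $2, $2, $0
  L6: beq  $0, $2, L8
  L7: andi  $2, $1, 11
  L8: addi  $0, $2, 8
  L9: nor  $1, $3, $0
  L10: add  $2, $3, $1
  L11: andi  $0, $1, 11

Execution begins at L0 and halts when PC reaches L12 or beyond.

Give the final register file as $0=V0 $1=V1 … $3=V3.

$0=0 $1=0 $2=0 $3=1

PC=0  slti  $1, $0, 4        | $0=0 $1=1 $2=12 $3=1
PC=1  sub  $2, $2, $1        | $0=0 $1=1 $2=11 $3=1
PC=2  slt  $2, $0, $0        | $0=0 $1=1 $2=0 $3=1
PC=3  bne  $1, $0, L12       | $0=0 $1=1 $2=0 $3=1  [TAKEN]
PC=4  slt  $1, $0, $2        | $0=0 $1=0 $2=0 $3=1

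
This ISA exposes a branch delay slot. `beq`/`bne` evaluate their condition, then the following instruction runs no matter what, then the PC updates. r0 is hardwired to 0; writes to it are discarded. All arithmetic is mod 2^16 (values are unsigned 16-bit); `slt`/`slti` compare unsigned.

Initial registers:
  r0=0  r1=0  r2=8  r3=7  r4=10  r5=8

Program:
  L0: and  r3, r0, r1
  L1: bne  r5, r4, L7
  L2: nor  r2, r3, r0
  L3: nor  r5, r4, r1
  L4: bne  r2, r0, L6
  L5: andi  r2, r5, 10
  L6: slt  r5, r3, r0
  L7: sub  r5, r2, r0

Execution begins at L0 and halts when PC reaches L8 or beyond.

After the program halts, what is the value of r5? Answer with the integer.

#0 and  r3, r0, r1 ; 0/0/8/0/10/8
#1 bne  r5, r4, L7 ; 0/0/8/0/10/8 ; →target
#2 nor  r2, r3, r0 ; 0/0/65535/0/10/8
#7 sub  r5, r2, r0 ; 0/0/65535/0/10/65535

65535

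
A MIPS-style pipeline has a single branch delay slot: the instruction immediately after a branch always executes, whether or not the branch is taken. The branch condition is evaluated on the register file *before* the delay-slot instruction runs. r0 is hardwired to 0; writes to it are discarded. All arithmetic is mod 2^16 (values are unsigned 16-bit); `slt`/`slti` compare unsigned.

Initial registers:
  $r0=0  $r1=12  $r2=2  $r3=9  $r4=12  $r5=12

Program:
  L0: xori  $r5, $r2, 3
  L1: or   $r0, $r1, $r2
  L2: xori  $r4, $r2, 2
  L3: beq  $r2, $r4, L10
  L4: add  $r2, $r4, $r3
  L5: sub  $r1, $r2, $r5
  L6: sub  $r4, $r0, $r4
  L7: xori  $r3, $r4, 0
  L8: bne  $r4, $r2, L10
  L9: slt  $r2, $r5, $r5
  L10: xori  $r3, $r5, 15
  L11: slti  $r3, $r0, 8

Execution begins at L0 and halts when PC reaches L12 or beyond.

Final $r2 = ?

#0 xori  $r5, $r2, 3 ; 0/12/2/9/12/1
#1 or   $r0, $r1, $r2 ; 0/12/2/9/12/1
#2 xori  $r4, $r2, 2 ; 0/12/2/9/0/1
#3 beq  $r2, $r4, L10 ; 0/12/2/9/0/1 ; →fallthru
#4 add  $r2, $r4, $r3 ; 0/12/9/9/0/1
#5 sub  $r1, $r2, $r5 ; 0/8/9/9/0/1
#6 sub  $r4, $r0, $r4 ; 0/8/9/9/0/1
#7 xori  $r3, $r4, 0 ; 0/8/9/0/0/1
#8 bne  $r4, $r2, L10 ; 0/8/9/0/0/1 ; →target
#9 slt  $r2, $r5, $r5 ; 0/8/0/0/0/1
#10 xori  $r3, $r5, 15 ; 0/8/0/14/0/1
#11 slti  $r3, $r0, 8 ; 0/8/0/1/0/1

0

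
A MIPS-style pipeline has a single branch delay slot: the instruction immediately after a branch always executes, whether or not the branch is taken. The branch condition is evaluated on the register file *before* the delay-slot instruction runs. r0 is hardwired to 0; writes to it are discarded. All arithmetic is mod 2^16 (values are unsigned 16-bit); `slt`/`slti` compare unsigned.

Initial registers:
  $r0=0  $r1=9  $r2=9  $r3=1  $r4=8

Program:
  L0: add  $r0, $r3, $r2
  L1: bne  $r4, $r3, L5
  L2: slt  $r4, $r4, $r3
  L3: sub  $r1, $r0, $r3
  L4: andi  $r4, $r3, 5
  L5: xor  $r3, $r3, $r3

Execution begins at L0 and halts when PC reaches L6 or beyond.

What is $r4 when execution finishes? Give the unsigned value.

0

#0 add  $r0, $r3, $r2 ; 0/9/9/1/8
#1 bne  $r4, $r3, L5 ; 0/9/9/1/8 ; →target
#2 slt  $r4, $r4, $r3 ; 0/9/9/1/0
#5 xor  $r3, $r3, $r3 ; 0/9/9/0/0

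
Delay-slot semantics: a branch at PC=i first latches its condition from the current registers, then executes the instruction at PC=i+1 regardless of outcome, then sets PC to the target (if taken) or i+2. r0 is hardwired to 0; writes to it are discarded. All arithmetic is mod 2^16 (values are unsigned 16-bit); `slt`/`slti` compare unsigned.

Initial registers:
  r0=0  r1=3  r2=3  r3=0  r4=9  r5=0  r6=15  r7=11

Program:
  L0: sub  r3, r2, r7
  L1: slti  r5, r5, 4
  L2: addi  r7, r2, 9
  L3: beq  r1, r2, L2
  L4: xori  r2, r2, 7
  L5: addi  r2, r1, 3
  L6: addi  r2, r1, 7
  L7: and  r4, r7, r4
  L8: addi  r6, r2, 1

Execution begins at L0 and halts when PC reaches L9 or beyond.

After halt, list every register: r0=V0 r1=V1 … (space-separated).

r0=0 r1=3 r2=10 r3=65528 r4=9 r5=1 r6=11 r7=13

#0 sub  r3, r2, r7 ; 0/3/3/65528/9/0/15/11
#1 slti  r5, r5, 4 ; 0/3/3/65528/9/1/15/11
#2 addi  r7, r2, 9 ; 0/3/3/65528/9/1/15/12
#3 beq  r1, r2, L2 ; 0/3/3/65528/9/1/15/12 ; →target
#4 xori  r2, r2, 7 ; 0/3/4/65528/9/1/15/12
#2 addi  r7, r2, 9 ; 0/3/4/65528/9/1/15/13
#3 beq  r1, r2, L2 ; 0/3/4/65528/9/1/15/13 ; →fallthru
#4 xori  r2, r2, 7 ; 0/3/3/65528/9/1/15/13
#5 addi  r2, r1, 3 ; 0/3/6/65528/9/1/15/13
#6 addi  r2, r1, 7 ; 0/3/10/65528/9/1/15/13
#7 and  r4, r7, r4 ; 0/3/10/65528/9/1/15/13
#8 addi  r6, r2, 1 ; 0/3/10/65528/9/1/11/13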